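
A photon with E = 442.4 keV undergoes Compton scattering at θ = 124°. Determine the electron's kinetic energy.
254.1350 keV

By energy conservation: K_e = E_initial - E_final

First find the scattered photon energy:
Initial wavelength: λ = hc/E = 2.8025 pm
Compton shift: Δλ = λ_C(1 - cos(124°)) = 3.7831 pm
Final wavelength: λ' = 2.8025 + 3.7831 = 6.5856 pm
Final photon energy: E' = hc/λ' = 188.2650 keV

Electron kinetic energy:
K_e = E - E' = 442.4000 - 188.2650 = 254.1350 keV

(Intermediate values are shown rounded; full precision is carried through to the final answer.)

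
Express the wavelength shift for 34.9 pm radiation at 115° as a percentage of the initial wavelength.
9.8903%

Calculate the Compton shift:
Δλ = λ_C(1 - cos(115°))
Δλ = 2.4263 × (1 - cos(115°))
Δλ = 2.4263 × 1.4226
Δλ = 3.4517 pm

Percentage change:
(Δλ/λ₀) × 100 = (3.4517/34.9) × 100
= 9.8903%

(Intermediate values are shown rounded; full precision is carried through to the final answer.)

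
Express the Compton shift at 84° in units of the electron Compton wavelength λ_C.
0.8955 λ_C

The Compton shift formula is:
Δλ = λ_C(1 - cos θ)

Dividing both sides by λ_C:
Δλ/λ_C = 1 - cos θ

For θ = 84°:
Δλ/λ_C = 1 - cos(84°)
Δλ/λ_C = 1 - 0.1045
Δλ/λ_C = 0.8955

This means the shift is 0.8955 × λ_C = 2.1727 pm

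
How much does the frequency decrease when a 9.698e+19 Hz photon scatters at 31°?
9.776e+18 Hz (decrease)

Convert frequency to wavelength (c = 299792458 m/s):
λ₀ = c/f₀ = 299792458/9.698e+19 = 3.0912813e-12 m = 3.0913 pm

Calculate Compton shift:
Δλ = λ_C(1 - cos(31°)) = 0.3466 pm

Final wavelength:
λ' = λ₀ + Δλ = 3.0913 + 0.3466 = 3.4378 pm

Final frequency:
f' = c/λ' = 299792458/3.4378377e-12 = 8.7203784e+19 Hz

Frequency shift (decrease):
Δf = f₀ - f' = 9.698e+19 - 8.7203784e+19 = 9.776e+18 Hz

(Intermediate values are shown rounded; full precision is carried through to the final answer.)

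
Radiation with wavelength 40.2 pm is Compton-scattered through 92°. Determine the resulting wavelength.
42.7110 pm

Using the Compton scattering formula:
λ' = λ + Δλ = λ + λ_C(1 - cos θ)

Given:
- Initial wavelength λ = 40.2 pm
- Scattering angle θ = 92°
- Compton wavelength λ_C ≈ 2.4263 pm

Calculate the shift:
Δλ = 2.4263 × (1 - cos(92°))
Δλ = 2.4263 × 1.0349
Δλ = 2.5110 pm

Final wavelength:
λ' = 40.2 + 2.5110 = 42.7110 pm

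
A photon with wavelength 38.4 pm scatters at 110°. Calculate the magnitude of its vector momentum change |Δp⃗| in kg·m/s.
2.7176e-23 kg·m/s

Photon momentum magnitude is p = h/λ.

Initial momentum:
p₀ = h/λ = 6.6261e-34/3.8400e-11 = 1.7255e-23 kg·m/s

After scattering:
λ' = λ + Δλ = 38.4 + 3.2562 = 41.6562 pm
p' = h/λ' = 6.6261e-34/4.1656e-11 = 1.5907e-23 kg·m/s

Momentum is a vector; the scattered photon's direction makes angle θ = 110° with the incident direction. The magnitude of the vector change Δp⃗ = p⃗₀ − p⃗' is found from the law of cosines:
|Δp⃗|² = p₀² + p'² − 2p₀p'cos θ
|Δp⃗|² = (1.7255e-23)² + (1.5907e-23)² − 2·1.7255e-23·1.5907e-23·cos(110°)
|Δp⃗| = 2.7176e-23 kg·m/s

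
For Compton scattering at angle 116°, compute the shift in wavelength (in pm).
3.4899 pm

Using the Compton scattering formula:
Δλ = λ_C(1 - cos θ)

where λ_C = h/(m_e·c) ≈ 2.4263 pm is the Compton wavelength of an electron.

For θ = 116°:
cos(116°) = -0.4384
1 - cos(116°) = 1.4384

Δλ = 2.4263 × 1.4384
Δλ = 3.4899 pm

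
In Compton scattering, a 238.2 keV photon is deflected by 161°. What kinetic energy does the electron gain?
113.2849 keV

By energy conservation: K_e = E_initial - E_final

First find the scattered photon energy:
Initial wavelength: λ = hc/E = 5.2050 pm
Compton shift: Δλ = λ_C(1 - cos(161°)) = 4.7204 pm
Final wavelength: λ' = 5.2050 + 4.7204 = 9.9255 pm
Final photon energy: E' = hc/λ' = 124.9151 keV

Electron kinetic energy:
K_e = E - E' = 238.2000 - 124.9151 = 113.2849 keV

(Intermediate values are shown rounded; full precision is carried through to the final answer.)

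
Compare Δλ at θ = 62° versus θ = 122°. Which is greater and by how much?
122° produces the larger shift by a factor of 2.884

Calculate both shifts using Δλ = λ_C(1 - cos θ):

For θ₁ = 62°:
Δλ₁ = 2.4263 × (1 - cos(62°))
Δλ₁ = 2.4263 × 0.5305
Δλ₁ = 1.2872 pm

For θ₂ = 122°:
Δλ₂ = 2.4263 × (1 - cos(122°))
Δλ₂ = 2.4263 × 1.5299
Δλ₂ = 3.7121 pm

The 122° angle produces the larger shift.
Ratio: 3.7121/1.2872 = 2.884

(Intermediate values are shown rounded; full precision is carried through to the final answer.)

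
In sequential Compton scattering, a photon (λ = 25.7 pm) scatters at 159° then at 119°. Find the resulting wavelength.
33.9941 pm

Apply Compton shift twice:

First scattering at θ₁ = 159°:
Δλ₁ = λ_C(1 - cos(159°))
Δλ₁ = 2.4263 × 1.9336
Δλ₁ = 4.6915 pm

After first scattering:
λ₁ = 25.7 + 4.6915 = 30.3915 pm

Second scattering at θ₂ = 119°:
Δλ₂ = λ_C(1 - cos(119°))
Δλ₂ = 2.4263 × 1.4848
Δλ₂ = 3.6026 pm

Final wavelength:
λ₂ = 30.3915 + 3.6026 = 33.9941 pm

Total shift: Δλ_total = 4.6915 + 3.6026 = 8.2941 pm

(Intermediate values are shown rounded; full precision is carried through to the final answer.)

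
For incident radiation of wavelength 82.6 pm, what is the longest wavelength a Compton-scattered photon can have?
87.4526 pm (at θ = 180°)

The Compton shift is Δλ = λ_C(1 − cos θ).

Since cos θ ranges from −1 to 1, the factor (1 − cos θ) ranges from 0 to 2; the maximum shift occurs at θ = 180° (backscattering):
Δλ_max = 2λ_C = 2 × 2.4263 pm = 4.8526 pm

Maximum scattered wavelength:
λ'_max = λ₀ + Δλ_max = 82.6 + 4.8526 = 87.4526 pm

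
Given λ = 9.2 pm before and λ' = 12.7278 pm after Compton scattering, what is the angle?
117.00°

First find the wavelength shift:
Δλ = λ' - λ = 12.7278 - 9.2 = 3.5278 pm

Using Δλ = λ_C(1 - cos θ), with λ_C = h/(m_e·c) ≈ 2.42631024 pm:
cos θ = 1 - Δλ/λ_C
cos θ = 1 - 3.5278/2.42631024
cos θ = -0.453977

θ = arccos(-0.453977)
θ = 117.00°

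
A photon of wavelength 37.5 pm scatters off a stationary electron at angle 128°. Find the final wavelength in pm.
41.4201 pm

Using the Compton scattering formula:
λ' = λ + Δλ = λ + λ_C(1 - cos θ)

Given:
- Initial wavelength λ = 37.5 pm
- Scattering angle θ = 128°
- Compton wavelength λ_C ≈ 2.4263 pm

Calculate the shift:
Δλ = 2.4263 × (1 - cos(128°))
Δλ = 2.4263 × 1.6157
Δλ = 3.9201 pm

Final wavelength:
λ' = 37.5 + 3.9201 = 41.4201 pm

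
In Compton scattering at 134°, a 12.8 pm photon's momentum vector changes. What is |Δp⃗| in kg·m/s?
8.3861e-23 kg·m/s

Photon momentum magnitude is p = h/λ.

Initial momentum:
p₀ = h/λ = 6.6261e-34/1.2800e-11 = 5.1766e-23 kg·m/s

After scattering:
λ' = λ + Δλ = 12.8 + 4.1118 = 16.9118 pm
p' = h/λ' = 6.6261e-34/1.6912e-11 = 3.9180e-23 kg·m/s

Momentum is a vector; the scattered photon's direction makes angle θ = 134° with the incident direction. The magnitude of the vector change Δp⃗ = p⃗₀ − p⃗' is found from the law of cosines:
|Δp⃗|² = p₀² + p'² − 2p₀p'cos θ
|Δp⃗|² = (5.1766e-23)² + (3.9180e-23)² − 2·5.1766e-23·3.9180e-23·cos(134°)
|Δp⃗| = 8.3861e-23 kg·m/s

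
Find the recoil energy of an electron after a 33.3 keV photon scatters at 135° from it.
3.3336 keV

By energy conservation: K_e = E_initial - E_final

First find the scattered photon energy:
Initial wavelength: λ = hc/E = 37.2325 pm
Compton shift: Δλ = λ_C(1 - cos(135°)) = 4.1420 pm
Final wavelength: λ' = 37.2325 + 4.1420 = 41.3745 pm
Final photon energy: E' = hc/λ' = 29.9664 keV

Electron kinetic energy:
K_e = E - E' = 33.3000 - 29.9664 = 3.3336 keV

(Intermediate values are shown rounded; full precision is carried through to the final answer.)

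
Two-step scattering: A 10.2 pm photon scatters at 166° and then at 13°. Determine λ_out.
15.0427 pm

Apply Compton shift twice:

First scattering at θ₁ = 166°:
Δλ₁ = λ_C(1 - cos(166°))
Δλ₁ = 2.4263 × 1.9703
Δλ₁ = 4.7805 pm

After first scattering:
λ₁ = 10.2 + 4.7805 = 14.9805 pm

Second scattering at θ₂ = 13°:
Δλ₂ = λ_C(1 - cos(13°))
Δλ₂ = 2.4263 × 0.0256
Δλ₂ = 0.0622 pm

Final wavelength:
λ₂ = 14.9805 + 0.0622 = 15.0427 pm

Total shift: Δλ_total = 4.7805 + 0.0622 = 4.8427 pm

(Intermediate values are shown rounded; full precision is carried through to the final answer.)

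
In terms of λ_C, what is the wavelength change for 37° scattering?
0.2014 λ_C

The Compton shift formula is:
Δλ = λ_C(1 - cos θ)

Dividing both sides by λ_C:
Δλ/λ_C = 1 - cos θ

For θ = 37°:
Δλ/λ_C = 1 - cos(37°)
Δλ/λ_C = 1 - 0.7986
Δλ/λ_C = 0.2014

This means the shift is 0.2014 × λ_C = 0.4886 pm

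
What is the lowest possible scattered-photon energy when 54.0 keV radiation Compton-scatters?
44.5783 keV (at θ = 180°)

The scattered photon has minimum energy when its wavelength is maximum, i.e., when the Compton shift Δλ = λ_C(1 − cos θ) is maximum. This occurs at θ = 180° (backscattering), giving Δλ_max = 2λ_C = 4.8526 pm.

Initial wavelength: λ₀ = hc/E₀ = 22.9600 pm
Maximum final wavelength: λ'_max = λ₀ + 2λ_C = 22.9600 + 4.8526 = 27.8127 pm
Minimum final energy: E'_min = hc/λ'_max = 44.5783 keV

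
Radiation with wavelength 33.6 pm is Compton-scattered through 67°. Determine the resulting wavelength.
35.0783 pm

Using the Compton scattering formula:
λ' = λ + Δλ = λ + λ_C(1 - cos θ)

Given:
- Initial wavelength λ = 33.6 pm
- Scattering angle θ = 67°
- Compton wavelength λ_C ≈ 2.4263 pm

Calculate the shift:
Δλ = 2.4263 × (1 - cos(67°))
Δλ = 2.4263 × 0.6093
Δλ = 1.4783 pm

Final wavelength:
λ' = 33.6 + 1.4783 = 35.0783 pm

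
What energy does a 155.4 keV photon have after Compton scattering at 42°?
144.1408 keV

First convert energy to wavelength:
λ = hc/E, with hc ≈ 1239.842 keV·pm (i.e. 1239.842 eV·nm)

For E = 155.4 keV = 155400 eV:
λ = 1239.842 keV·pm / 155.4 keV
λ = 7.9784 pm

Calculate the Compton shift:
Δλ = λ_C(1 - cos(42°)) = 2.4263 × 0.2569
Δλ = 0.6232 pm

Final wavelength:
λ' = 7.9784 + 0.6232 = 8.6016 pm

Final energy:
E' = hc/λ' = 1239.842 / 8.6016 = 144.1408 keV

(Intermediate values are shown rounded; full precision is carried through to the final answer.)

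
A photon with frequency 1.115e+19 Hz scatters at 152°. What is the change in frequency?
1.619e+18 Hz (decrease)

Convert frequency to wavelength (c = 299792458 m/s):
λ₀ = c/f₀ = 299792458/1.115e+19 = 2.6887216e-11 m = 26.8872 pm

Calculate Compton shift:
Δλ = λ_C(1 - cos(152°)) = 4.5686 pm

Final wavelength:
λ' = λ₀ + Δλ = 26.8872 + 4.5686 = 31.4558 pm

Final frequency:
f' = c/λ' = 299792458/3.1455831e-11 = 9.5305846e+18 Hz

Frequency shift (decrease):
Δf = f₀ - f' = 1.115e+19 - 9.5305846e+18 = 1.619e+18 Hz

(Intermediate values are shown rounded; full precision is carried through to the final answer.)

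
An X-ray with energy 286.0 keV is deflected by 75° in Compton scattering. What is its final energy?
202.1444 keV

First convert energy to wavelength:
λ = hc/E, with hc ≈ 1239.842 keV·pm (i.e. 1239.842 eV·nm)

For E = 286.0 keV = 286000 eV:
λ = 1239.842 keV·pm / 286.0 keV
λ = 4.3351 pm

Calculate the Compton shift:
Δλ = λ_C(1 - cos(75°)) = 2.4263 × 0.7412
Δλ = 1.7983 pm

Final wavelength:
λ' = 4.3351 + 1.7983 = 6.1334 pm

Final energy:
E' = hc/λ' = 1239.842 / 6.1334 = 202.1444 keV

(Intermediate values are shown rounded; full precision is carried through to the final answer.)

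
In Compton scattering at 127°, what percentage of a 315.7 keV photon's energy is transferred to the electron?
0.4974 (or 49.74%)

Calculate initial and final photon energies:

Initial: E₀ = 315.7 keV → λ₀ = 3.9273 pm
Compton shift: Δλ = 3.8865 pm
Final wavelength: λ' = 7.8138 pm
Final energy: E' = 158.6738 keV

Fractional energy loss:
(E₀ - E')/E₀ = (315.7000 - 158.6738)/315.7000
= 157.0262/315.7000
= 0.4974
= 49.74%

(Intermediate values are shown rounded; full precision is carried through to the final answer.)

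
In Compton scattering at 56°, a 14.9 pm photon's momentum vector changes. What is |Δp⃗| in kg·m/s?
4.0442e-23 kg·m/s

Photon momentum magnitude is p = h/λ.

Initial momentum:
p₀ = h/λ = 6.6261e-34/1.4900e-11 = 4.4470e-23 kg·m/s

After scattering:
λ' = λ + Δλ = 14.9 + 1.0695 = 15.9695 pm
p' = h/λ' = 6.6261e-34/1.5970e-11 = 4.1492e-23 kg·m/s

Momentum is a vector; the scattered photon's direction makes angle θ = 56° with the incident direction. The magnitude of the vector change Δp⃗ = p⃗₀ − p⃗' is found from the law of cosines:
|Δp⃗|² = p₀² + p'² − 2p₀p'cos θ
|Δp⃗|² = (4.4470e-23)² + (4.1492e-23)² − 2·4.4470e-23·4.1492e-23·cos(56°)
|Δp⃗| = 4.0442e-23 kg·m/s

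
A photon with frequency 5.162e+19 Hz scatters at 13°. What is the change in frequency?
5.469e+17 Hz (decrease)

Convert frequency to wavelength (c = 299792458 m/s):
λ₀ = c/f₀ = 299792458/5.162e+19 = 5.8076803e-12 m = 5.8077 pm

Calculate Compton shift:
Δλ = λ_C(1 - cos(13°)) = 0.0622 pm

Final wavelength:
λ' = λ₀ + Δλ = 5.8077 + 0.0622 = 5.8699 pm

Final frequency:
f' = c/λ' = 299792458/5.8698665e-12 = 5.1073131e+19 Hz

Frequency shift (decrease):
Δf = f₀ - f' = 5.162e+19 - 5.1073131e+19 = 5.469e+17 Hz

(Intermediate values are shown rounded; full precision is carried through to the final answer.)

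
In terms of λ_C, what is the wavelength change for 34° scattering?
0.1710 λ_C

The Compton shift formula is:
Δλ = λ_C(1 - cos θ)

Dividing both sides by λ_C:
Δλ/λ_C = 1 - cos θ

For θ = 34°:
Δλ/λ_C = 1 - cos(34°)
Δλ/λ_C = 1 - 0.8290
Δλ/λ_C = 0.1710

This means the shift is 0.1710 × λ_C = 0.4148 pm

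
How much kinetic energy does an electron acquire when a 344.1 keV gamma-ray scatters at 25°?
20.4213 keV

By energy conservation: K_e = E_initial - E_final

First find the scattered photon energy:
Initial wavelength: λ = hc/E = 3.6031 pm
Compton shift: Δλ = λ_C(1 - cos(25°)) = 0.2273 pm
Final wavelength: λ' = 3.6031 + 0.2273 = 3.8305 pm
Final photon energy: E' = hc/λ' = 323.6787 keV

Electron kinetic energy:
K_e = E - E' = 344.1000 - 323.6787 = 20.4213 keV

(Intermediate values are shown rounded; full precision is carried through to the final answer.)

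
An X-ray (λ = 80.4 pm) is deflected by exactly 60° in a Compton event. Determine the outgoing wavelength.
81.6132 pm

Using the Compton formula: λ' = λ + λ_C(1 − cos θ)

For θ = 60°, cos θ = 1/2 (exact) = 0.5000, so:
1 − cos 60° = 1 − (1/2) = 0.5000

Δλ = λ_C × 0.5000 = 2.4263 × 0.5000 = 1.2132 pm

λ' = 80.4 + 1.2132 = 81.6132 pm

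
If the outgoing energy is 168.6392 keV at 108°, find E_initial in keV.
296.9000 keV

Convert final energy to wavelength (hc ≈ 1239.842 keV·pm):
λ' = hc/E' = 1239.842 / 168.6392 = 7.3520 pm

Calculate the Compton shift:
Δλ = λ_C(1 - cos(108°))
Δλ = 2.4263 × (1 - cos(108°))
Δλ = 3.1761 pm

Initial wavelength:
λ = λ' - Δλ = 7.3520 - 3.1761 = 4.1760 pm

Initial energy:
E = hc/λ = 1239.842 / 4.1760 = 296.9000 keV

(Intermediate values are shown rounded; full precision is carried through to the final answer.)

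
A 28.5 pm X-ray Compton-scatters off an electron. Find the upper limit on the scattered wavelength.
33.3526 pm (at θ = 180°)

The Compton shift is Δλ = λ_C(1 − cos θ).

Since cos θ ranges from −1 to 1, the factor (1 − cos θ) ranges from 0 to 2; the maximum shift occurs at θ = 180° (backscattering):
Δλ_max = 2λ_C = 2 × 2.4263 pm = 4.8526 pm

Maximum scattered wavelength:
λ'_max = λ₀ + Δλ_max = 28.5 + 4.8526 = 33.3526 pm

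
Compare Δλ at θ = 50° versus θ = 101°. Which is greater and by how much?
101° produces the larger shift by a factor of 3.334

Calculate both shifts using Δλ = λ_C(1 - cos θ):

For θ₁ = 50°:
Δλ₁ = 2.4263 × (1 - cos(50°))
Δλ₁ = 2.4263 × 0.3572
Δλ₁ = 0.8667 pm

For θ₂ = 101°:
Δλ₂ = 2.4263 × (1 - cos(101°))
Δλ₂ = 2.4263 × 1.1908
Δλ₂ = 2.8893 pm

The 101° angle produces the larger shift.
Ratio: 2.8893/0.8667 = 3.334

(Intermediate values are shown rounded; full precision is carried through to the final answer.)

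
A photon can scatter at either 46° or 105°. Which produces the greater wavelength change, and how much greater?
105° produces the larger shift by a factor of 4.123

Calculate both shifts using Δλ = λ_C(1 - cos θ):

For θ₁ = 46°:
Δλ₁ = 2.4263 × (1 - cos(46°))
Δλ₁ = 2.4263 × 0.3053
Δλ₁ = 0.7409 pm

For θ₂ = 105°:
Δλ₂ = 2.4263 × (1 - cos(105°))
Δλ₂ = 2.4263 × 1.2588
Δλ₂ = 3.0543 pm

The 105° angle produces the larger shift.
Ratio: 3.0543/0.7409 = 4.123

(Intermediate values are shown rounded; full precision is carried through to the final answer.)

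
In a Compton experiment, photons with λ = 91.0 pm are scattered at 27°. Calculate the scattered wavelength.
91.2645 pm

Using the Compton scattering formula:
λ' = λ + Δλ = λ + λ_C(1 - cos θ)

Given:
- Initial wavelength λ = 91.0 pm
- Scattering angle θ = 27°
- Compton wavelength λ_C ≈ 2.4263 pm

Calculate the shift:
Δλ = 2.4263 × (1 - cos(27°))
Δλ = 2.4263 × 0.1090
Δλ = 0.2645 pm

Final wavelength:
λ' = 91.0 + 0.2645 = 91.2645 pm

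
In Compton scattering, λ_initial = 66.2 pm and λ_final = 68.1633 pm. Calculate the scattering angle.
79.00°

First find the wavelength shift:
Δλ = λ' - λ = 68.1633 - 66.2 = 1.9633 pm

Using Δλ = λ_C(1 - cos θ), with λ_C = h/(m_e·c) ≈ 2.42631024 pm:
cos θ = 1 - Δλ/λ_C
cos θ = 1 - 1.9633/2.42631024
cos θ = 0.190829

θ = arccos(0.190829)
θ = 79.00°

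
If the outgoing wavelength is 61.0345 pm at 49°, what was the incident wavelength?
60.2000 pm

From λ' = λ + Δλ, we have λ = λ' - Δλ

First calculate the Compton shift:
Δλ = λ_C(1 - cos θ)
Δλ = 2.4263 × (1 - cos(49°))
Δλ = 2.4263 × 0.3439
Δλ = 0.8345 pm

Initial wavelength:
λ = λ' - Δλ
λ = 61.0345 - 0.8345
λ = 60.2000 pm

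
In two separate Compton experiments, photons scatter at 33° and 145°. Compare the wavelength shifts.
145° produces the larger shift by a factor of 11.276

Calculate both shifts using Δλ = λ_C(1 - cos θ):

For θ₁ = 33°:
Δλ₁ = 2.4263 × (1 - cos(33°))
Δλ₁ = 2.4263 × 0.1613
Δλ₁ = 0.3914 pm

For θ₂ = 145°:
Δλ₂ = 2.4263 × (1 - cos(145°))
Δλ₂ = 2.4263 × 1.8192
Δλ₂ = 4.4138 pm

The 145° angle produces the larger shift.
Ratio: 4.4138/0.3914 = 11.276

(Intermediate values are shown rounded; full precision is carried through to the final answer.)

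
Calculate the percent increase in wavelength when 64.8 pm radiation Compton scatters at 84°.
3.3529%

Calculate the Compton shift:
Δλ = λ_C(1 - cos(84°))
Δλ = 2.4263 × (1 - cos(84°))
Δλ = 2.4263 × 0.8955
Δλ = 2.1727 pm

Percentage change:
(Δλ/λ₀) × 100 = (2.1727/64.8) × 100
= 3.3529%

(Intermediate values are shown rounded; full precision is carried through to the final answer.)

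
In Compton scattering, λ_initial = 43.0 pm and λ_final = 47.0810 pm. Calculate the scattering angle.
133.00°

First find the wavelength shift:
Δλ = λ' - λ = 47.0810 - 43.0 = 4.0810 pm

Using Δλ = λ_C(1 - cos θ), with λ_C = h/(m_e·c) ≈ 2.42631024 pm:
cos θ = 1 - Δλ/λ_C
cos θ = 1 - 4.0810/2.42631024
cos θ = -0.681978

θ = arccos(-0.681978)
θ = 133.00°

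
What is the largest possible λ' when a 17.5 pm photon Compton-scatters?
22.3526 pm (at θ = 180°)

The Compton shift is Δλ = λ_C(1 − cos θ).

Since cos θ ranges from −1 to 1, the factor (1 − cos θ) ranges from 0 to 2; the maximum shift occurs at θ = 180° (backscattering):
Δλ_max = 2λ_C = 2 × 2.4263 pm = 4.8526 pm

Maximum scattered wavelength:
λ'_max = λ₀ + Δλ_max = 17.5 + 4.8526 = 22.3526 pm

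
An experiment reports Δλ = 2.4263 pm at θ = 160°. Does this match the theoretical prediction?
No, inconsistent

Calculate the expected shift for θ = 160°:

Δλ_expected = λ_C(1 - cos(160°))
Δλ_expected = 2.4263 × (1 - cos(160°))
Δλ_expected = 2.4263 × 1.9397
Δλ_expected = 4.7063 pm

Given shift: 2.4263 pm
Expected shift: 4.7063 pm
Difference: 2.2800 pm

The values do not match. The given shift corresponds to θ ≈ 90.0°, not 160°.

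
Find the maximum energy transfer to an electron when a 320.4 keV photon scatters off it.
178.2536 keV

Maximum energy transfer occurs at θ = 180° (backscattering).

Initial photon: E₀ = 320.4 keV → λ₀ = 3.8697 pm

Maximum Compton shift (at 180°):
Δλ_max = 2λ_C = 2 × 2.4263 = 4.8526 pm

Final wavelength:
λ' = 3.8697 + 4.8526 = 8.7223 pm

Minimum photon energy (maximum energy to electron):
E'_min = hc/λ' = 142.1464 keV

Maximum electron kinetic energy:
K_max = E₀ - E'_min = 320.4000 - 142.1464 = 178.2536 keV

(Intermediate values are shown rounded; full precision is carried through to the final answer.)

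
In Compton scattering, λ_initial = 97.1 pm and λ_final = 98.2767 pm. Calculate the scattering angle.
59.00°

First find the wavelength shift:
Δλ = λ' - λ = 98.2767 - 97.1 = 1.1767 pm

Using Δλ = λ_C(1 - cos θ), with λ_C = h/(m_e·c) ≈ 2.42631024 pm:
cos θ = 1 - Δλ/λ_C
cos θ = 1 - 1.1767/2.42631024
cos θ = 0.515025

θ = arccos(0.515025)
θ = 59.00°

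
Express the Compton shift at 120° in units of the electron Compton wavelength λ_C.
1.5000 λ_C

The Compton shift formula is:
Δλ = λ_C(1 - cos θ)

Dividing both sides by λ_C:
Δλ/λ_C = 1 - cos θ

For θ = 120°:
Δλ/λ_C = 1 - cos(120°)
Δλ/λ_C = 1 - -0.5000
Δλ/λ_C = 1.5000

This means the shift is 1.5000 × λ_C = 3.6395 pm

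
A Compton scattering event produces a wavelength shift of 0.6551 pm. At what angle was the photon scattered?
43.11°

From the Compton formula Δλ = λ_C(1 - cos θ), we can solve for θ:

cos θ = 1 - Δλ/λ_C

Given:
- Δλ = 0.6551 pm
- λ_C = h/(m_e·c) ≈ 2.42631024 pm

cos θ = 1 - 0.6551/2.42631024
cos θ = 1 - 0.269998
cos θ = 0.730002

θ = arccos(0.730002)
θ = 43.11°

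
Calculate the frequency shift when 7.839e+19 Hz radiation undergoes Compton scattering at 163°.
4.341e+19 Hz (decrease)

Convert frequency to wavelength (c = 299792458 m/s):
λ₀ = c/f₀ = 299792458/7.839e+19 = 3.8243712e-12 m = 3.8244 pm

Calculate Compton shift:
Δλ = λ_C(1 - cos(163°)) = 4.7466 pm

Final wavelength:
λ' = λ₀ + Δλ = 3.8244 + 4.7466 = 8.5710 pm

Final frequency:
f' = c/λ' = 299792458/8.5709734e-12 = 3.4977644e+19 Hz

Frequency shift (decrease):
Δf = f₀ - f' = 7.839e+19 - 3.4977644e+19 = 4.341e+19 Hz

(Intermediate values are shown rounded; full precision is carried through to the final answer.)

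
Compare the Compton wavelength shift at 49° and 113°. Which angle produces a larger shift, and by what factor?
113° produces the larger shift by a factor of 4.044

Calculate both shifts using Δλ = λ_C(1 - cos θ):

For θ₁ = 49°:
Δλ₁ = 2.4263 × (1 - cos(49°))
Δλ₁ = 2.4263 × 0.3439
Δλ₁ = 0.8345 pm

For θ₂ = 113°:
Δλ₂ = 2.4263 × (1 - cos(113°))
Δλ₂ = 2.4263 × 1.3907
Δλ₂ = 3.3743 pm

The 113° angle produces the larger shift.
Ratio: 3.3743/0.8345 = 4.044

(Intermediate values are shown rounded; full precision is carried through to the final answer.)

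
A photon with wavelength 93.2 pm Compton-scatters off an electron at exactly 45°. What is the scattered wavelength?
93.9106 pm

Using the Compton formula: λ' = λ + λ_C(1 − cos θ)

For θ = 45°, cos θ = √2/2 (exact) ≈ 0.7071, so:
1 − cos 45° = 1 − (√2/2) ≈ 0.2929

Δλ = λ_C × 0.2929 = 2.4263 × 0.2929 = 0.7106 pm

λ' = 93.2 + 0.7106 = 93.9106 pm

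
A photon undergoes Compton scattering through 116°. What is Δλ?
3.4899 pm

Using the Compton scattering formula:
Δλ = λ_C(1 - cos θ)

where λ_C = h/(m_e·c) ≈ 2.4263 pm is the Compton wavelength of an electron.

For θ = 116°:
cos(116°) = -0.4384
1 - cos(116°) = 1.4384

Δλ = 2.4263 × 1.4384
Δλ = 3.4899 pm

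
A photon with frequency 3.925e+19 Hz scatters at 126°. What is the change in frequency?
1.316e+19 Hz (decrease)

Convert frequency to wavelength (c = 299792458 m/s):
λ₀ = c/f₀ = 299792458/3.925e+19 = 7.6380244e-12 m = 7.6380 pm

Calculate Compton shift:
Δλ = λ_C(1 - cos(126°)) = 3.8525 pm

Final wavelength:
λ' = λ₀ + Δλ = 7.6380 + 3.8525 = 11.4905 pm

Final frequency:
f' = c/λ' = 299792458/1.1490484e-11 = 2.6090499e+19 Hz

Frequency shift (decrease):
Δf = f₀ - f' = 3.925e+19 - 2.6090499e+19 = 1.316e+19 Hz

(Intermediate values are shown rounded; full precision is carried through to the final answer.)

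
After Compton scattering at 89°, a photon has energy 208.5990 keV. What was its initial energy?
348.2999 keV

Convert final energy to wavelength (hc ≈ 1239.842 keV·pm):
λ' = hc/E' = 1239.842 / 208.5990 = 5.9437 pm

Calculate the Compton shift:
Δλ = λ_C(1 - cos(89°))
Δλ = 2.4263 × (1 - cos(89°))
Δλ = 2.3840 pm

Initial wavelength:
λ = λ' - Δλ = 5.9437 - 2.3840 = 3.5597 pm

Initial energy:
E = hc/λ = 1239.842 / 3.5597 = 348.2999 keV

(Intermediate values are shown rounded; full precision is carried through to the final answer.)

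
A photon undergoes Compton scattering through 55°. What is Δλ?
1.0346 pm

Using the Compton scattering formula:
Δλ = λ_C(1 - cos θ)

where λ_C = h/(m_e·c) ≈ 2.4263 pm is the Compton wavelength of an electron.

For θ = 55°:
cos(55°) = 0.5736
1 - cos(55°) = 0.4264

Δλ = 2.4263 × 0.4264
Δλ = 1.0346 pm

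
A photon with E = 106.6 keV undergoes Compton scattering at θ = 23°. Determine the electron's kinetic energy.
1.7390 keV

By energy conservation: K_e = E_initial - E_final

First find the scattered photon energy:
Initial wavelength: λ = hc/E = 11.6308 pm
Compton shift: Δλ = λ_C(1 - cos(23°)) = 0.1929 pm
Final wavelength: λ' = 11.6308 + 0.1929 = 11.8237 pm
Final photon energy: E' = hc/λ' = 104.8610 keV

Electron kinetic energy:
K_e = E - E' = 106.6000 - 104.8610 = 1.7390 keV

(Intermediate values are shown rounded; full precision is carried through to the final answer.)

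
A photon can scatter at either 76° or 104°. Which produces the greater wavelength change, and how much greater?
104° produces the larger shift by a factor of 1.638

Calculate both shifts using Δλ = λ_C(1 - cos θ):

For θ₁ = 76°:
Δλ₁ = 2.4263 × (1 - cos(76°))
Δλ₁ = 2.4263 × 0.7581
Δλ₁ = 1.8393 pm

For θ₂ = 104°:
Δλ₂ = 2.4263 × (1 - cos(104°))
Δλ₂ = 2.4263 × 1.2419
Δλ₂ = 3.0133 pm

The 104° angle produces the larger shift.
Ratio: 3.0133/1.8393 = 1.638

(Intermediate values are shown rounded; full precision is carried through to the final answer.)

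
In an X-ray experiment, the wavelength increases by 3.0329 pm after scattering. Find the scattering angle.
104.48°

From the Compton formula Δλ = λ_C(1 - cos θ), we can solve for θ:

cos θ = 1 - Δλ/λ_C

Given:
- Δλ = 3.0329 pm
- λ_C = h/(m_e·c) ≈ 2.42631024 pm

cos θ = 1 - 3.0329/2.42631024
cos θ = 1 - 1.250005
cos θ = -0.250005

θ = arccos(-0.250005)
θ = 104.48°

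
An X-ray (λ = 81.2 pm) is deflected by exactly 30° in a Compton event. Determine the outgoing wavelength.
81.5251 pm

Using the Compton formula: λ' = λ + λ_C(1 − cos θ)

For θ = 30°, cos θ = √3/2 (exact) ≈ 0.8660, so:
1 − cos 30° = 1 − (√3/2) ≈ 0.1340

Δλ = λ_C × 0.1340 = 2.4263 × 0.1340 = 0.3251 pm

λ' = 81.2 + 0.3251 = 81.5251 pm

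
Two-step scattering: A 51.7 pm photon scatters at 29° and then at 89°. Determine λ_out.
54.3882 pm

Apply Compton shift twice:

First scattering at θ₁ = 29°:
Δλ₁ = λ_C(1 - cos(29°))
Δλ₁ = 2.4263 × 0.1254
Δλ₁ = 0.3042 pm

After first scattering:
λ₁ = 51.7 + 0.3042 = 52.0042 pm

Second scattering at θ₂ = 89°:
Δλ₂ = λ_C(1 - cos(89°))
Δλ₂ = 2.4263 × 0.9825
Δλ₂ = 2.3840 pm

Final wavelength:
λ₂ = 52.0042 + 2.3840 = 54.3882 pm

Total shift: Δλ_total = 0.3042 + 2.3840 = 2.6882 pm

(Intermediate values are shown rounded; full precision is carried through to the final answer.)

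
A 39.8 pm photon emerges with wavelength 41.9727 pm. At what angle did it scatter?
84.00°

First find the wavelength shift:
Δλ = λ' - λ = 41.9727 - 39.8 = 2.1727 pm

Using Δλ = λ_C(1 - cos θ), with λ_C = h/(m_e·c) ≈ 2.42631024 pm:
cos θ = 1 - Δλ/λ_C
cos θ = 1 - 2.1727/2.42631024
cos θ = 0.104525

θ = arccos(0.104525)
θ = 84.00°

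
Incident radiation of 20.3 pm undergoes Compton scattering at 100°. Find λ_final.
23.1476 pm

Using the Compton scattering formula:
λ' = λ + Δλ = λ + λ_C(1 - cos θ)

Given:
- Initial wavelength λ = 20.3 pm
- Scattering angle θ = 100°
- Compton wavelength λ_C ≈ 2.4263 pm

Calculate the shift:
Δλ = 2.4263 × (1 - cos(100°))
Δλ = 2.4263 × 1.1736
Δλ = 2.8476 pm

Final wavelength:
λ' = 20.3 + 2.8476 = 23.1476 pm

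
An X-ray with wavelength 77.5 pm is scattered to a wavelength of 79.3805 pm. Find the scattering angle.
77.00°

First find the wavelength shift:
Δλ = λ' - λ = 79.3805 - 77.5 = 1.8805 pm

Using Δλ = λ_C(1 - cos θ), with λ_C = h/(m_e·c) ≈ 2.42631024 pm:
cos θ = 1 - Δλ/λ_C
cos θ = 1 - 1.8805/2.42631024
cos θ = 0.224955

θ = arccos(0.224955)
θ = 77.00°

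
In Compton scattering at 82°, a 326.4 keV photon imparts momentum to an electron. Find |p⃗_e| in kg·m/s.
1.9399e-22 kg·m/s

The electron is initially at rest, so by conservation of momentum:
p⃗_e = p⃗₀ − p⃗'  (incident photon momentum minus scattered photon momentum)

Photon momentum magnitudes (p = h/λ = E/c):
λ₀ = hc/E₀ = 3.7985 pm → p₀ = h/λ₀ = 1.7444e-22 kg·m/s
Δλ = λ_C(1 − cos 82°) = 2.0886 pm
λ' = 5.8872 pm → p' = h/λ' = 1.1255e-22 kg·m/s

The scattered photon makes angle θ = 82° with the incident direction, so by the law of cosines:
|p⃗_e|² = p₀² + p'² − 2p₀p'cos θ
|p⃗_e|² = (1.7444e-22)² + (1.1255e-22)² − 2·1.7444e-22·1.1255e-22·cos(82°)
|p⃗_e| = 1.9399e-22 kg·m/s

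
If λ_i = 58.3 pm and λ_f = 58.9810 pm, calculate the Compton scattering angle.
44.00°

First find the wavelength shift:
Δλ = λ' - λ = 58.9810 - 58.3 = 0.6810 pm

Using Δλ = λ_C(1 - cos θ), with λ_C = h/(m_e·c) ≈ 2.42631024 pm:
cos θ = 1 - Δλ/λ_C
cos θ = 1 - 0.6810/2.42631024
cos θ = 0.719327

θ = arccos(0.719327)
θ = 44.00°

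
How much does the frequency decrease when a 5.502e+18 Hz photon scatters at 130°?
3.750e+17 Hz (decrease)

Convert frequency to wavelength (c = 299792458 m/s):
λ₀ = c/f₀ = 299792458/5.502e+18 = 5.4487906e-11 m = 54.4879 pm

Calculate Compton shift:
Δλ = λ_C(1 - cos(130°)) = 3.9859 pm

Final wavelength:
λ' = λ₀ + Δλ = 54.4879 + 3.9859 = 58.4738 pm

Final frequency:
f' = c/λ' = 299792458/5.8473818e-11 = 5.1269520e+18 Hz

Frequency shift (decrease):
Δf = f₀ - f' = 5.502e+18 - 5.1269520e+18 = 3.750e+17 Hz

(Intermediate values are shown rounded; full precision is carried through to the final answer.)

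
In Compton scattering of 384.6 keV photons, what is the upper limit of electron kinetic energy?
231.0846 keV

Maximum energy transfer occurs at θ = 180° (backscattering).

Initial photon: E₀ = 384.6 keV → λ₀ = 3.2237 pm

Maximum Compton shift (at 180°):
Δλ_max = 2λ_C = 2 × 2.4263 = 4.8526 pm

Final wavelength:
λ' = 3.2237 + 4.8526 = 8.0763 pm

Minimum photon energy (maximum energy to electron):
E'_min = hc/λ' = 153.5154 keV

Maximum electron kinetic energy:
K_max = E₀ - E'_min = 384.6000 - 153.5154 = 231.0846 keV

(Intermediate values are shown rounded; full precision is carried through to the final answer.)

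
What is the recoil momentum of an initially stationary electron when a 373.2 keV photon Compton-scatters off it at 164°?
2.7919e-22 kg·m/s

The electron is initially at rest, so by conservation of momentum:
p⃗_e = p⃗₀ − p⃗'  (incident photon momentum minus scattered photon momentum)

Photon momentum magnitudes (p = h/λ = E/c):
λ₀ = hc/E₀ = 3.3222 pm → p₀ = h/λ₀ = 1.9945e-22 kg·m/s
Δλ = λ_C(1 − cos 164°) = 4.7586 pm
λ' = 8.0808 pm → p' = h/λ' = 8.1997e-23 kg·m/s

The scattered photon makes angle θ = 164° with the incident direction, so by the law of cosines:
|p⃗_e|² = p₀² + p'² − 2p₀p'cos θ
|p⃗_e|² = (1.9945e-22)² + (8.1997e-23)² − 2·1.9945e-22·8.1997e-23·cos(164°)
|p⃗_e| = 2.7919e-22 kg·m/s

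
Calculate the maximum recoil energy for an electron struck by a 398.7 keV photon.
242.9866 keV

Maximum energy transfer occurs at θ = 180° (backscattering).

Initial photon: E₀ = 398.7 keV → λ₀ = 3.1097 pm

Maximum Compton shift (at 180°):
Δλ_max = 2λ_C = 2 × 2.4263 = 4.8526 pm

Final wavelength:
λ' = 3.1097 + 4.8526 = 7.9623 pm

Minimum photon energy (maximum energy to electron):
E'_min = hc/λ' = 155.7134 keV

Maximum electron kinetic energy:
K_max = E₀ - E'_min = 398.7000 - 155.7134 = 242.9866 keV

(Intermediate values are shown rounded; full precision is carried through to the final answer.)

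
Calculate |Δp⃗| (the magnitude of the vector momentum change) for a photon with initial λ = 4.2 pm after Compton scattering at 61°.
1.4516e-22 kg·m/s

Photon momentum magnitude is p = h/λ.

Initial momentum:
p₀ = h/λ = 6.6261e-34/4.2000e-12 = 1.5776e-22 kg·m/s

After scattering:
λ' = λ + Δλ = 4.2 + 1.2500 = 5.4500 pm
p' = h/λ' = 6.6261e-34/5.4500e-12 = 1.2158e-22 kg·m/s

Momentum is a vector; the scattered photon's direction makes angle θ = 61° with the incident direction. The magnitude of the vector change Δp⃗ = p⃗₀ − p⃗' is found from the law of cosines:
|Δp⃗|² = p₀² + p'² − 2p₀p'cos θ
|Δp⃗|² = (1.5776e-22)² + (1.2158e-22)² − 2·1.5776e-22·1.2158e-22·cos(61°)
|Δp⃗| = 1.4516e-22 kg·m/s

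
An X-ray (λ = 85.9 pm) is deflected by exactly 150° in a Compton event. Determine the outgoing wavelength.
90.4276 pm

Using the Compton formula: λ' = λ + λ_C(1 − cos θ)

For θ = 150°, cos θ = -√3/2 (exact) ≈ -0.8660, so:
1 − cos 150° = 1 − (-√3/2) ≈ 1.8660

Δλ = λ_C × 1.8660 = 2.4263 × 1.8660 = 4.5276 pm

λ' = 85.9 + 4.5276 = 90.4276 pm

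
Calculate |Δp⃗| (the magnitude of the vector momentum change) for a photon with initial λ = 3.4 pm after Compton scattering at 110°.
2.4731e-22 kg·m/s

Photon momentum magnitude is p = h/λ.

Initial momentum:
p₀ = h/λ = 6.6261e-34/3.4000e-12 = 1.9488e-22 kg·m/s

After scattering:
λ' = λ + Δλ = 3.4 + 3.2562 = 6.6562 pm
p' = h/λ' = 6.6261e-34/6.6562e-12 = 9.9548e-23 kg·m/s

Momentum is a vector; the scattered photon's direction makes angle θ = 110° with the incident direction. The magnitude of the vector change Δp⃗ = p⃗₀ − p⃗' is found from the law of cosines:
|Δp⃗|² = p₀² + p'² − 2p₀p'cos θ
|Δp⃗|² = (1.9488e-22)² + (9.9548e-23)² − 2·1.9488e-22·9.9548e-23·cos(110°)
|Δp⃗| = 2.4731e-22 kg·m/s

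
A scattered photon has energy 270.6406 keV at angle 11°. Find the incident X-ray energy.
273.3000 keV

Convert final energy to wavelength (hc ≈ 1239.842 keV·pm):
λ' = hc/E' = 1239.842 / 270.6406 = 4.5811 pm

Calculate the Compton shift:
Δλ = λ_C(1 - cos(11°))
Δλ = 2.4263 × (1 - cos(11°))
Δλ = 0.0446 pm

Initial wavelength:
λ = λ' - Δλ = 4.5811 - 0.0446 = 4.5366 pm

Initial energy:
E = hc/λ = 1239.842 / 4.5366 = 273.3000 keV

(Intermediate values are shown rounded; full precision is carried through to the final answer.)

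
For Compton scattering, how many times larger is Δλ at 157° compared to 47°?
157° produces the larger shift by a factor of 6.039

Calculate both shifts using Δλ = λ_C(1 - cos θ):

For θ₁ = 47°:
Δλ₁ = 2.4263 × (1 - cos(47°))
Δλ₁ = 2.4263 × 0.3180
Δλ₁ = 0.7716 pm

For θ₂ = 157°:
Δλ₂ = 2.4263 × (1 - cos(157°))
Δλ₂ = 2.4263 × 1.9205
Δλ₂ = 4.6597 pm

The 157° angle produces the larger shift.
Ratio: 4.6597/0.7716 = 6.039

(Intermediate values are shown rounded; full precision is carried through to the final answer.)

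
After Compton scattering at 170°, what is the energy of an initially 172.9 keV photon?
103.4355 keV

First convert energy to wavelength:
λ = hc/E, with hc ≈ 1239.842 keV·pm (i.e. 1239.842 eV·nm)

For E = 172.9 keV = 172900 eV:
λ = 1239.842 keV·pm / 172.9 keV
λ = 7.1709 pm

Calculate the Compton shift:
Δλ = λ_C(1 - cos(170°)) = 2.4263 × 1.9848
Δλ = 4.8158 pm

Final wavelength:
λ' = 7.1709 + 4.8158 = 11.9866 pm

Final energy:
E' = hc/λ' = 1239.842 / 11.9866 = 103.4355 keV

(Intermediate values are shown rounded; full precision is carried through to the final answer.)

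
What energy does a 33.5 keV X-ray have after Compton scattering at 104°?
30.9779 keV

First convert energy to wavelength:
λ = hc/E, with hc ≈ 1239.842 keV·pm (i.e. 1239.842 eV·nm)

For E = 33.5 keV = 33500 eV:
λ = 1239.842 keV·pm / 33.5 keV
λ = 37.0102 pm

Calculate the Compton shift:
Δλ = λ_C(1 - cos(104°)) = 2.4263 × 1.2419
Δλ = 3.0133 pm

Final wavelength:
λ' = 37.0102 + 3.0133 = 40.0235 pm

Final energy:
E' = hc/λ' = 1239.842 / 40.0235 = 30.9779 keV

(Intermediate values are shown rounded; full precision is carried through to the final answer.)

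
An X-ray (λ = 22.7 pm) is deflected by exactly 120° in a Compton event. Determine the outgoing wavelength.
26.3395 pm

Using the Compton formula: λ' = λ + λ_C(1 − cos θ)

For θ = 120°, cos θ = -1/2 (exact) = -0.5000, so:
1 − cos 120° = 1 − (-1/2) = 1.5000

Δλ = λ_C × 1.5000 = 2.4263 × 1.5000 = 3.6395 pm

λ' = 22.7 + 3.6395 = 26.3395 pm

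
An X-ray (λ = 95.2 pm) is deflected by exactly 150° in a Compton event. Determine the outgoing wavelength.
99.7276 pm

Using the Compton formula: λ' = λ + λ_C(1 − cos θ)

For θ = 150°, cos θ = -√3/2 (exact) ≈ -0.8660, so:
1 − cos 150° = 1 − (-√3/2) ≈ 1.8660

Δλ = λ_C × 1.8660 = 2.4263 × 1.8660 = 4.5276 pm

λ' = 95.2 + 4.5276 = 99.7276 pm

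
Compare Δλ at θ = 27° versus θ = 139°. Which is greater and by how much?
139° produces the larger shift by a factor of 16.099

Calculate both shifts using Δλ = λ_C(1 - cos θ):

For θ₁ = 27°:
Δλ₁ = 2.4263 × (1 - cos(27°))
Δλ₁ = 2.4263 × 0.1090
Δλ₁ = 0.2645 pm

For θ₂ = 139°:
Δλ₂ = 2.4263 × (1 - cos(139°))
Δλ₂ = 2.4263 × 1.7547
Δλ₂ = 4.2575 pm

The 139° angle produces the larger shift.
Ratio: 4.2575/0.2645 = 16.099

(Intermediate values are shown rounded; full precision is carried through to the final answer.)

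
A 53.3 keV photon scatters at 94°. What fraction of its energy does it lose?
0.1004 (or 10.04%)

Calculate initial and final photon energies:

Initial: E₀ = 53.3 keV → λ₀ = 23.2616 pm
Compton shift: Δλ = 2.5956 pm
Final wavelength: λ' = 25.8571 pm
Final energy: E' = 47.9497 keV

Fractional energy loss:
(E₀ - E')/E₀ = (53.3000 - 47.9497)/53.3000
= 5.3503/53.3000
= 0.1004
= 10.04%

(Intermediate values are shown rounded; full precision is carried through to the final answer.)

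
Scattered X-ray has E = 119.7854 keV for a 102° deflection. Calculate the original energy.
167.1001 keV

Convert final energy to wavelength (hc ≈ 1239.842 keV·pm):
λ' = hc/E' = 1239.842 / 119.7854 = 10.3505 pm

Calculate the Compton shift:
Δλ = λ_C(1 - cos(102°))
Δλ = 2.4263 × (1 - cos(102°))
Δλ = 2.9308 pm

Initial wavelength:
λ = λ' - Δλ = 10.3505 - 2.9308 = 7.4198 pm

Initial energy:
E = hc/λ = 1239.842 / 7.4198 = 167.1001 keV

(Intermediate values are shown rounded; full precision is carried through to the final answer.)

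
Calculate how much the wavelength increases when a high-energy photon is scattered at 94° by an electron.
2.5956 pm

Using the Compton scattering formula:
Δλ = λ_C(1 - cos θ)

where λ_C = h/(m_e·c) ≈ 2.4263 pm is the Compton wavelength of an electron.

For θ = 94°:
cos(94°) = -0.0698
1 - cos(94°) = 1.0698

Δλ = 2.4263 × 1.0698
Δλ = 2.5956 pm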